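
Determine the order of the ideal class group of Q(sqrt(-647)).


K = Q(sqrt(-647)). d mod 4 = 1, so D = disc(K) = d = -647
h(K) equals the number of primitive reduced positive-definite forms (a, b, c) = a*x^2 + b*x*y + c*y^2 with b^2 - 4ac = D,
where reduced means |b| <= a <= c, with b >= 0 whenever |b| = a or a = c, and primitive means gcd(a, b, c) = 1.
Reduced forces 3a^2 <= |D| = 647, so 1 <= a <= 14; b must have the parity of D, and c = (b^2 - D)/(4a) must be an integer >= a.
Enumerate a = 1..14, b in [-a, a]:
  a=1: (1, 1, 162)  [1]
  a=2: (2, -1, 81), (2, 1, 81)  [2]
  a=3: (3, -1, 54), (3, 1, 54)  [2]
  a=4: (4, -3, 41), (4, 3, 41)  [2]
  a=5: none
  a=6: (6, -5, 28), (6, -1, 27), (6, 1, 27), (6, 5, 28)  [4]
  a=7: (7, -5, 24), (7, 5, 24)  [2]
  a=8: (8, -5, 21), (8, 5, 21)  [2]
  a=9: (9, -1, 18), (9, 1, 18)  [2]
  a=10..11: none
  a=12: (12, -11, 16), (12, -5, 14), (12, 5, 14), (12, 11, 16)  [4]
  a=13: (13, -9, 14), (13, 9, 14)  [2]
  a=14: none
Total reduced forms: 1 + 2 + 2 + 2 + 4 + 2 + 2 + 2 + 4 + 2 = 23
h = 23

23


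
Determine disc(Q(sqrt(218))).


For K = Q(sqrt(d)) with d squarefree: disc(K) = d if d = 1 mod 4, and disc(K) = 4d if d = 2 or 3 mod 4.
Here d = 218, and d mod 4 = 2.
d = 2 mod 4, not 1 (O_K = Z[sqrt(d)]), so disc(K) = 4d = 4 * (218) = 872

872


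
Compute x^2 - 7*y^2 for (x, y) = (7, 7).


x^2 - d*y^2
= 7^2 - 7*7^2
= 49 - 343
= -294

-294


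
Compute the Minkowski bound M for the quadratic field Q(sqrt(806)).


d = 806, d mod 4 = 2, so disc(K) = 4d = 3224; |disc(K)| = 3224
Real quadratic field, so n = 2, s = r2 = 0, r1 = 2
M = (n!/n^n) * (4/pi)^s * sqrt(|disc(K)|) = (2!/2^2) * (4/pi)^0 * sqrt(3224)
= 0.5 * 1.000000 * 56.780278
= 28.3901

28.3901


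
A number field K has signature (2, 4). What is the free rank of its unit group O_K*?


By Dirichlet's unit theorem:
rank = r1 + r2 - 1
= 2 + 4 - 1
= 5

5


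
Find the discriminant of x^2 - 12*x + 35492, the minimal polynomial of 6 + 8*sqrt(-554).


The element 6 + 8*sqrt(-554) has minimal polynomial:
x^2 - 12*x + 35492
Discriminant = (-12)^2 - 4*(35492)
= 144 - 141968
= -141824

-141824


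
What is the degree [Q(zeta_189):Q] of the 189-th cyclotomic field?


The degree equals Euler's totient phi(189).
189 = 3^3 * 7
phi(189) = 108

108


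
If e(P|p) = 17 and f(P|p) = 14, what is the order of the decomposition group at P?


|D_P| = e * f
= 17 * 14
= 238

238


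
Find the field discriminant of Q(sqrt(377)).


For K = Q(sqrt(d)) with d squarefree: disc(K) = d if d = 1 mod 4, and disc(K) = 4d if d = 2 or 3 mod 4.
Here d = 377, and d mod 4 = 1.
d = 1 mod 4 (O_K = Z[(1+sqrt(d))/2]), so disc(K) = d = 377

377


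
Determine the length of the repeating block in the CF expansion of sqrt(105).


Run the CF algorithm for sqrt(105).
a_0 = floor(sqrt(105)) = 10; set m_0=0, q_0=1.
Recurrence: m' = q*a - m,  q' = (d - m'^2)/q,  a' = floor((a_0 + m')/q').
  step 1: m=10, q=5, a=4
  step 2: m=10, q=1, a=20
a_2 = 2*a_0 = 20, so the period closes here.
sqrt(105) = [10; 4, 20]
Period length = 2

2


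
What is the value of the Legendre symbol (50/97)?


p = 97 is prime, so compute (50/97) with the reciprocity algorithm (Jacobi-symbol steps: pull out 2s via (2/n), flip via reciprocity, reduce):
  pull out 2: (2/97) = +1  (since 97 mod 8 = 1)
  reciprocity: (25/97) -> +(97/25)
  reduce: (22/25)
  pull out 2: (2/25) = +1  (since 25 mod 8 = 1)
  reciprocity: (11/25) -> +(25/11)
  reduce: (3/11)
  reciprocity: (3/11) -> -(11/3)
  reduce: (2/3)
  pull out 2: (2/3) = -1  (since 3 mod 8 = 3)
  (1/3) = 1
Product of signs = 1
(50/97) = 1

1


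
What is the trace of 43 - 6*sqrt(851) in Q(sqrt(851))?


Tr(a + b*sqrt(d)) = (a + b*sqrt(d)) + (a - b*sqrt(d)) = 2a
= 2 * (43)
= 86

86


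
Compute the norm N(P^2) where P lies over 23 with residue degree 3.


N(P^a) = p^(a*f)
= 23^(2*3)
= 23^6
= 148035889

148035889


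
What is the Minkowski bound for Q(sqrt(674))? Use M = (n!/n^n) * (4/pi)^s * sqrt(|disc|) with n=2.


d = 674, d mod 4 = 2, so disc(K) = 4d = 2696; |disc(K)| = 2696
Real quadratic field, so n = 2, s = r2 = 0, r1 = 2
M = (n!/n^n) * (4/pi)^s * sqrt(|disc(K)|) = (2!/2^2) * (4/pi)^0 * sqrt(2696)
= 0.5 * 1.000000 * 51.923020
= 25.9615

25.9615


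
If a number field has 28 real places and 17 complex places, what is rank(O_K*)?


By Dirichlet's unit theorem:
rank = r1 + r2 - 1
= 28 + 17 - 1
= 44

44


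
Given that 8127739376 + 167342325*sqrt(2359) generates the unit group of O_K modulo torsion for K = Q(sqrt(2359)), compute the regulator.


epsilon = 8127739376 + 167342325*sqrt(2359)
= 1.6255e+10
R = ln(1.6255e+10)
= 23.5117

23.5117


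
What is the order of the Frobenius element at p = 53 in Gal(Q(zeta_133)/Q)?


The Frobenius at p in Gal(Q(zeta_n)/Q) = (Z/nZ)* is the class of p, so its order is ord_133(53), the smallest k >= 1 with 53^k = 1 mod 133.
n = 133 = 7 * 19, phi(133) = 108; the order divides phi(n).
Divisors of 108: 1, 2, 3, 4, 6, 9, 12, 18, 27, 36, 54, 108
Repeated squaring mod 133: 53^1 = 53, 53^2 = 16, 53^4 = 123, 53^8 = 100, 53^16 = 25, 53^32 = 93, 53^64 = 4
Test divisors in increasing order:
  k=1: 53^1 = 53 mod 133
  k=2: 53^2 = 16 mod 133
  k=3: 53^3 = 16 * 53 = 50 mod 133
  k=4: 53^4 = 123 mod 133
  k=6: 53^6 = 123 * 16 = 106 mod 133
  k=9: 53^9 = 100 * 53 = 113 mod 133
  k=12: 53^12 = 100 * 123 = 64 mod 133
  k=18: 53^18 = 25 * 16 = 1 mod 133  <- first divisor giving 1
Order = 18

18


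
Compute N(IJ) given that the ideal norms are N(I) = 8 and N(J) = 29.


N(IJ) = N(I) * N(J)
= 8 * 29
= 232

232


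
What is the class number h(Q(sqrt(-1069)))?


K = Q(sqrt(-1069)). d mod 4 = 3, so D = disc(K) = 4d = -4276
h(K) equals the number of primitive reduced positive-definite forms (a, b, c) = a*x^2 + b*x*y + c*y^2 with b^2 - 4ac = D,
where reduced means |b| <= a <= c, with b >= 0 whenever |b| = a or a = c, and primitive means gcd(a, b, c) = 1.
Reduced forces 3a^2 <= |D| = 4276, so 1 <= a <= 37; b must have the parity of D, and c = (b^2 - D)/(4a) must be an integer >= a.
Enumerate a = 1..37, b in [-a, a]:
  a=1: (1, 0, 1069)  [1]
  a=2: (2, 2, 535)  [1]
  a=3..4: none
  a=5: (5, -2, 214), (5, 2, 214)  [2]
  a=6: none
  a=7: (7, -6, 154), (7, 6, 154)  [2]
  a=8..9: none
  a=10: (10, -2, 107), (10, 2, 107)  [2]
  a=11: (11, -6, 98), (11, 6, 98)  [2]
  a=12: none
  a=13: (13, -12, 85), (13, 12, 85)  [2]
  a=14: (14, -6, 77), (14, 6, 77)  [2]
  a=15..16: none
  a=17: (17, -12, 65), (17, 12, 65)  [2]
  a=18..21: none
  a=22: (22, -6, 49), (22, 6, 49)  [2]
  a=23: (23, -18, 50), (23, 18, 50)  [2]
  a=24: none
  a=25: (25, -18, 46), (25, 18, 46)  [2]
  a=26: (26, -14, 43), (26, 14, 43)  [2]
  a=27..28: none
  a=29: (29, -4, 37), (29, 4, 37)  [2]
  a=30: none
  a=31: (31, -8, 35), (31, 8, 35)  [2]
  a=32..33: none
  a=34: (34, -22, 35), (34, 22, 35)  [2]
  a=35..37: none
Total reduced forms: 1 + 1 + 2 + 2 + 2 + 2 + 2 + 2 + 2 + 2 + 2 + 2 + 2 + 2 + 2 + 2 = 30
h = 30

30


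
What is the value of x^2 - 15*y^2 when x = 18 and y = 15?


x^2 - d*y^2
= 18^2 - 15*15^2
= 324 - 3375
= -3051

-3051


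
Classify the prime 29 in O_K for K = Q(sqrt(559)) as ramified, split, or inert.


K = Q(sqrt(559)). Since d mod 4 = 3, disc(K) = 2236.
Check p | disc: 2236 mod 29 = 3.
p does not divide disc. Compute Legendre symbol (d/p):
8^((29-1)/2) mod 29 = -1
(d/p) = -1, so p is inert: (p) stays prime with e=1, f=2, g=1.
Therefore p is inert.

inert


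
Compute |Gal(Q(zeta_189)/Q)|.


|Gal(Q(zeta_189)/Q)| = phi(189)
= 108

108


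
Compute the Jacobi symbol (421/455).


Compute (421/455) via quadratic reciprocity:
  reciprocity: (421/455) -> +(455/421)
  reduce: (34/421)
  pull out 2: (2/421) = -1  (since 421 mod 8 = 5)
  reciprocity: (17/421) -> +(421/17)
  reduce: (13/17)
  reciprocity: (13/17) -> +(17/13)
  reduce: (4/13)
  pull out 2: (2/13) = -1  (since 13 mod 8 = 5)
  pull out 2: (2/13) = -1  (since 13 mod 8 = 5)
  (1/13) = 1
Product of signs = -1

-1


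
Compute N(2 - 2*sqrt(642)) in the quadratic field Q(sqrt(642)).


N(a + b*sqrt(d)) = a^2 - d*b^2
= (2)^2 - (642)*(-2)^2
= 4 - 2568
= -2564

-2564


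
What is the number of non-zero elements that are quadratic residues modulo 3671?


For prime p, the number of non-zero quadratic residues is (p-1)/2.
= (3671-1)/2
= 1835

1835


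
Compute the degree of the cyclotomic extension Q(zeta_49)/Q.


The degree equals Euler's totient phi(49).
49 = 7^2
phi(49) = 42

42


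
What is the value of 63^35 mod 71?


p = 71 is prime and the exponent is (p-1)/2 = 35, so by Euler's criterion 63^35 = (63/71) = +1 or -1 mod 71.
Compute by square-and-multiply:
  35 = 32 + 2 + 1 (binary 100011)
  Repeated squaring mod 71: 63^1 = 63, 63^2 = 64, 63^4 = 49, 63^8 = 58, 63^16 = 27, 63^32 = 19
  63^35 = 63^32 * 63^2 * 63^1 = 19 * 64 * 63 mod 71
    19 * 64 = 1216 = 9 mod 71
    9 * 63 = 567 = 70 mod 71
  63^35 = 70 mod 71
Result 70 = p - 1 = -1 mod 71: 63 is a quadratic non-residue mod 71. As a residue in [0, p-1] the value is 70.
63^35 mod 71 = 70

70


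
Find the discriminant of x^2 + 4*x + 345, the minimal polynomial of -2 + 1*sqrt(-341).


The element -2 + 1*sqrt(-341) has minimal polynomial:
x^2 + 4*x + 345
Discriminant = (4)^2 - 4*(345)
= 16 - 1380
= -1364

-1364


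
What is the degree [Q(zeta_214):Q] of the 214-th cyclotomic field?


The degree equals Euler's totient phi(214).
214 = 2 * 107
phi(214) = 106

106


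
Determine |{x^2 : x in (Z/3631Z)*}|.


For prime p, the number of non-zero quadratic residues is (p-1)/2.
= (3631-1)/2
= 1815

1815


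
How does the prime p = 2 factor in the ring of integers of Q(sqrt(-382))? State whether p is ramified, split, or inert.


K = Q(sqrt(-382)). Since d mod 4 = 2, disc(K) = -1528.
Check p | disc: -1528 mod 2 = 0.
p divides disc, so p ramifies: (p) = P^2 with e=2, f=1, g=1.
Therefore p is ramified.

ramified


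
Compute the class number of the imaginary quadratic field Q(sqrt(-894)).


K = Q(sqrt(-894)). d mod 4 = 2, so D = disc(K) = 4d = -3576
h(K) equals the number of primitive reduced positive-definite forms (a, b, c) = a*x^2 + b*x*y + c*y^2 with b^2 - 4ac = D,
where reduced means |b| <= a <= c, with b >= 0 whenever |b| = a or a = c, and primitive means gcd(a, b, c) = 1.
Reduced forces 3a^2 <= |D| = 3576, so 1 <= a <= 34; b must have the parity of D, and c = (b^2 - D)/(4a) must be an integer >= a.
Enumerate a = 1..34, b in [-a, a]:
  a=1: (1, 0, 894)  [1]
  a=2: (2, 0, 447)  [1]
  a=3: (3, 0, 298)  [1]
  a=4: none
  a=5: (5, -2, 179), (5, 2, 179)  [2]
  a=6: (6, 0, 149)  [1]
  a=7: (7, -6, 129), (7, 6, 129)  [2]
  a=8..9: none
  a=10: (10, -8, 91), (10, 8, 91)  [2]
  a=11..12: none
  a=13: (13, -8, 70), (13, 8, 70)  [2]
  a=14: (14, -8, 65), (14, 8, 65)  [2]
  a=15: (15, -12, 62), (15, 12, 62)  [2]
  a=16..20: none
  a=21: (21, -6, 43), (21, 6, 43)  [2]
  a=22: none
  a=23: (23, -14, 41), (23, 14, 41)  [2]
  a=24: none
  a=25: (25, -18, 39), (25, 18, 39)  [2]
  a=26: (26, -8, 35), (26, 8, 35)  [2]
  a=27..28: none
  a=29: (29, -22, 35), (29, 22, 35)  [2]
  a=30: (30, -12, 31), (30, 12, 31)  [2]
  a=31..34: none
Total reduced forms: 1 + 1 + 1 + 2 + 1 + 2 + 2 + 2 + 2 + 2 + 2 + 2 + 2 + 2 + 2 + 2 = 28
h = 28

28


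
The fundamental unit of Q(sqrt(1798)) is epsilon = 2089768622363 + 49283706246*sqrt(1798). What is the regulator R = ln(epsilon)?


epsilon = 2089768622363 + 49283706246*sqrt(1798)
= 4.1795e+12
R = ln(4.1795e+12)
= 29.0612

29.0612


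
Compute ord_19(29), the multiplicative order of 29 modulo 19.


We want ord_19(29), the smallest k >= 1 with 29^k = 1 mod 19.
n = 19 = 19, phi(19) = 18; the order divides phi(n).
Divisors of 18: 1, 2, 3, 6, 9, 18
Repeated squaring mod 19: 29^1 = 10, 29^2 = 5, 29^4 = 6, 29^8 = 17, 29^16 = 4
Test divisors in increasing order:
  k=1: 29^1 = 10 mod 19
  k=2: 29^2 = 5 mod 19
  k=3: 29^3 = 5 * 10 = 12 mod 19
  k=6: 29^6 = 6 * 5 = 11 mod 19
  k=9: 29^9 = 17 * 10 = 18 mod 19
  k=18: 29^18 = 4 * 5 = 1 mod 19  <- first divisor giving 1
Order = 18

18


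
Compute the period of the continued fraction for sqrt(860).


Run the CF algorithm for sqrt(860).
a_0 = floor(sqrt(860)) = 29; set m_0=0, q_0=1.
Recurrence: m' = q*a - m,  q' = (d - m'^2)/q,  a' = floor((a_0 + m')/q').
  step 1: m=29, q=19, a=3
  step 2: m=28, q=4, a=14
  step 3: m=28, q=19, a=3
  step 4: m=29, q=1, a=58
a_4 = 2*a_0 = 58, so the period closes here.
sqrt(860) = [29; 3, 14, 3, 58]
Period length = 4

4


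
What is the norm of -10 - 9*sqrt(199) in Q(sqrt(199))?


N(a + b*sqrt(d)) = a^2 - d*b^2
= (-10)^2 - (199)*(-9)^2
= 100 - 16119
= -16019

-16019


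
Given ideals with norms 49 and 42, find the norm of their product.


N(IJ) = N(I) * N(J)
= 49 * 42
= 2058

2058


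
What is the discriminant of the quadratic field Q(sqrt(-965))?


For K = Q(sqrt(d)) with d squarefree: disc(K) = d if d = 1 mod 4, and disc(K) = 4d if d = 2 or 3 mod 4.
Here d = -965, and d mod 4 = 3.
d = 3 mod 4, not 1 (O_K = Z[sqrt(d)]), so disc(K) = 4d = 4 * (-965) = -3860

-3860


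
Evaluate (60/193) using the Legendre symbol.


p = 193 is prime, so compute (60/193) with the reciprocity algorithm (Jacobi-symbol steps: pull out 2s via (2/n), flip via reciprocity, reduce):
  pull out 2: (2/193) = +1  (since 193 mod 8 = 1)
  pull out 2: (2/193) = +1  (since 193 mod 8 = 1)
  reciprocity: (15/193) -> +(193/15)
  reduce: (13/15)
  reciprocity: (13/15) -> +(15/13)
  reduce: (2/13)
  pull out 2: (2/13) = -1  (since 13 mod 8 = 5)
  (1/13) = 1
Product of signs = -1
(60/193) = -1

-1


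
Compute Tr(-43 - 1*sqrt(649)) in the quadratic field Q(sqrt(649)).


Tr(a + b*sqrt(d)) = (a + b*sqrt(d)) + (a - b*sqrt(d)) = 2a
= 2 * (-43)
= -86

-86


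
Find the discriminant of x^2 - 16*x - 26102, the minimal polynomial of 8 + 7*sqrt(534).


The element 8 + 7*sqrt(534) has minimal polynomial:
x^2 - 16*x - 26102
Discriminant = (-16)^2 - 4*(-26102)
= 256 + 104408
= 104664

104664


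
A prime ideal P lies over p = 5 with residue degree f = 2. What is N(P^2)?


N(P^a) = p^(a*f)
= 5^(2*2)
= 5^4
= 625

625


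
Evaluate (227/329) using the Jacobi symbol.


Compute (227/329) via quadratic reciprocity:
  reciprocity: (227/329) -> +(329/227)
  reduce: (102/227)
  pull out 2: (2/227) = -1  (since 227 mod 8 = 3)
  reciprocity: (51/227) -> -(227/51)
  reduce: (23/51)
  reciprocity: (23/51) -> -(51/23)
  reduce: (5/23)
  reciprocity: (5/23) -> +(23/5)
  reduce: (3/5)
  reciprocity: (3/5) -> +(5/3)
  reduce: (2/3)
  pull out 2: (2/3) = -1  (since 3 mod 8 = 3)
  (1/3) = 1
Product of signs = 1

1


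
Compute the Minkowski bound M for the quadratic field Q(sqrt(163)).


d = 163, d mod 4 = 3, so disc(K) = 4d = 652; |disc(K)| = 652
Real quadratic field, so n = 2, s = r2 = 0, r1 = 2
M = (n!/n^n) * (4/pi)^s * sqrt(|disc(K)|) = (2!/2^2) * (4/pi)^0 * sqrt(652)
= 0.5 * 1.000000 * 25.534291
= 12.7671

12.7671


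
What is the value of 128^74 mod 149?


p = 149 is prime and the exponent is (p-1)/2 = 74, so by Euler's criterion 128^74 = (128/149) = +1 or -1 mod 149.
Compute by square-and-multiply:
  74 = 64 + 8 + 2 (binary 1001010)
  Repeated squaring mod 149: 128^1 = 128, 128^2 = 143, 128^4 = 36, 128^8 = 104, 128^16 = 88, 128^32 = 145, 128^64 = 16
  128^74 = 128^64 * 128^8 * 128^2 = 16 * 104 * 143 mod 149
    16 * 104 = 1664 = 25 mod 149
    25 * 143 = 3575 = 148 mod 149
  128^74 = 148 mod 149
Result 148 = p - 1 = -1 mod 149: 128 is a quadratic non-residue mod 149. As a residue in [0, p-1] the value is 148.
128^74 mod 149 = 148

148


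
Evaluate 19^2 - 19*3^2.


x^2 - d*y^2
= 19^2 - 19*3^2
= 361 - 171
= 190

190


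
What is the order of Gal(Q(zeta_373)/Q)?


|Gal(Q(zeta_373)/Q)| = phi(373)
= 372

372


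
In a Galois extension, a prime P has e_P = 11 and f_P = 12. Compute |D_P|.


|D_P| = e * f
= 11 * 12
= 132

132


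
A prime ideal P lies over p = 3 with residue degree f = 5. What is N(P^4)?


N(P^a) = p^(a*f)
= 3^(4*5)
= 3^20
= 3486784401

3486784401


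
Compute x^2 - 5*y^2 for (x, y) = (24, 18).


x^2 - d*y^2
= 24^2 - 5*18^2
= 576 - 1620
= -1044

-1044


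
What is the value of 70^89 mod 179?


p = 179 is prime and the exponent is (p-1)/2 = 89, so by Euler's criterion 70^89 = (70/179) = +1 or -1 mod 179.
Compute by square-and-multiply:
  89 = 64 + 16 + 8 + 1 (binary 1011001)
  Repeated squaring mod 179: 70^1 = 70, 70^2 = 67, 70^4 = 14, 70^8 = 17, 70^16 = 110, 70^32 = 107, 70^64 = 172
  70^89 = 70^64 * 70^16 * 70^8 * 70^1 = 172 * 110 * 17 * 70 mod 179
    172 * 110 = 18920 = 125 mod 179
    125 * 17 = 2125 = 156 mod 179
    156 * 70 = 10920 = 1 mod 179
  70^89 = 1 mod 179
Result 1: 70 is a quadratic residue mod 179.
70^89 mod 179 = 1

1


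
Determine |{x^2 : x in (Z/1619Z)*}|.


For prime p, the number of non-zero quadratic residues is (p-1)/2.
= (1619-1)/2
= 809

809


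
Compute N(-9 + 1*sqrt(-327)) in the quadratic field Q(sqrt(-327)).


N(a + b*sqrt(d)) = a^2 - d*b^2
= (-9)^2 - (-327)*(1)^2
= 81 + 327
= 408

408


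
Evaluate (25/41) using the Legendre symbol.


p = 41 is prime, so compute (25/41) with the reciprocity algorithm (Jacobi-symbol steps: pull out 2s via (2/n), flip via reciprocity, reduce):
  reciprocity: (25/41) -> +(41/25)
  reduce: (16/25)
  pull out 2: (2/25) = +1  (since 25 mod 8 = 1)
  pull out 2: (2/25) = +1  (since 25 mod 8 = 1)
  pull out 2: (2/25) = +1  (since 25 mod 8 = 1)
  pull out 2: (2/25) = +1  (since 25 mod 8 = 1)
  (1/25) = 1
Product of signs = 1
(25/41) = 1

1


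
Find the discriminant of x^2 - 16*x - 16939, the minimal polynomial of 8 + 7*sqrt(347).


The element 8 + 7*sqrt(347) has minimal polynomial:
x^2 - 16*x - 16939
Discriminant = (-16)^2 - 4*(-16939)
= 256 + 67756
= 68012

68012


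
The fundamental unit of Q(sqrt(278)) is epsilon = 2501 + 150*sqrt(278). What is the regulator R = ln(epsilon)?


epsilon = 2501 + 150*sqrt(278)
= 5001.9998
R = ln(5001.9998)
= 8.5176

8.5176


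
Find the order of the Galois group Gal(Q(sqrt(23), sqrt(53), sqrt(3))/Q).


The 3 square roots of distinct primes are multiplicatively independent over Q,
so [K:Q] = 2^3 and Gal(K/Q) is isomorphic to (Z/2Z)^3.
|Gal| = 2^3 = 8

8


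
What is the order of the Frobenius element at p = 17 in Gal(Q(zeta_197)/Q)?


The Frobenius at p in Gal(Q(zeta_n)/Q) = (Z/nZ)* is the class of p, so its order is ord_197(17), the smallest k >= 1 with 17^k = 1 mod 197.
n = 197 = 197, phi(197) = 196; the order divides phi(n).
Divisors of 196: 1, 2, 4, 7, 14, 28, 49, 98, 196
Repeated squaring mod 197: 17^1 = 17, 17^2 = 92, 17^4 = 190, 17^8 = 49, 17^16 = 37, 17^32 = 187, 17^64 = 100, 17^128 = 150
Test divisors in increasing order:
  k=1: 17^1 = 17 mod 197
  k=2: 17^2 = 92 mod 197
  k=4: 17^4 = 190 mod 197
  k=7: 17^7 = 190 * 92 * 17 = 84 mod 197
  k=14: 17^14 = 49 * 190 * 92 = 161 mod 197
  k=28: 17^28 = 37 * 49 * 190 = 114 mod 197
  k=49: 17^49 = 187 * 37 * 17 = 14 mod 197
  k=98: 17^98 = 100 * 187 * 92 = 196 mod 197
  k=196: 17^196 = 150 * 100 * 190 = 1 mod 197  <- first divisor giving 1
Order = 196

196


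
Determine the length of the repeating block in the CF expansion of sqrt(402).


Run the CF algorithm for sqrt(402).
a_0 = floor(sqrt(402)) = 20; set m_0=0, q_0=1.
Recurrence: m' = q*a - m,  q' = (d - m'^2)/q,  a' = floor((a_0 + m')/q').
  step 1: m=20, q=2, a=20
  step 2: m=20, q=1, a=40
a_2 = 2*a_0 = 40, so the period closes here.
sqrt(402) = [20; 20, 40]
Period length = 2

2


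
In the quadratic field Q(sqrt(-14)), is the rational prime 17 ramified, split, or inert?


K = Q(sqrt(-14)). Since d mod 4 = 2, disc(K) = -56.
Check p | disc: -56 mod 17 = 12.
p does not divide disc. Compute Legendre symbol (d/p):
3^((17-1)/2) mod 17 = -1
(d/p) = -1, so p is inert: (p) stays prime with e=1, f=2, g=1.
Therefore p is inert.

inert


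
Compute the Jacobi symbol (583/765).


Compute (583/765) via quadratic reciprocity:
  reciprocity: (583/765) -> +(765/583)
  reduce: (182/583)
  pull out 2: (2/583) = +1  (since 583 mod 8 = 7)
  reciprocity: (91/583) -> -(583/91)
  reduce: (37/91)
  reciprocity: (37/91) -> +(91/37)
  reduce: (17/37)
  reciprocity: (17/37) -> +(37/17)
  reduce: (3/17)
  reciprocity: (3/17) -> +(17/3)
  reduce: (2/3)
  pull out 2: (2/3) = -1  (since 3 mod 8 = 3)
  (1/3) = 1
Product of signs = 1

1


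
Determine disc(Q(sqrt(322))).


For K = Q(sqrt(d)) with d squarefree: disc(K) = d if d = 1 mod 4, and disc(K) = 4d if d = 2 or 3 mod 4.
Here d = 322, and d mod 4 = 2.
d = 2 mod 4, not 1 (O_K = Z[sqrt(d)]), so disc(K) = 4d = 4 * (322) = 1288

1288


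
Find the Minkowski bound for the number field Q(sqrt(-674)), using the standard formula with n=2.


d = -674, d mod 4 = 2, so disc(K) = 4d = -2696; |disc(K)| = 2696
Imaginary quadratic field, so n = 2, s = r2 = 1, r1 = 0
M = (n!/n^n) * (4/pi)^s * sqrt(|disc(K)|) = (2!/2^2) * (4/pi)^1 * sqrt(2696)
= 0.5 * 1.273240 * 51.923020
= 33.0552

33.0552


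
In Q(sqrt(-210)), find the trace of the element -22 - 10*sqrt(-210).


Tr(a + b*sqrt(d)) = (a + b*sqrt(d)) + (a - b*sqrt(d)) = 2a
= 2 * (-22)
= -44

-44


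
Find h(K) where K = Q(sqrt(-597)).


K = Q(sqrt(-597)). d mod 4 = 3, so D = disc(K) = 4d = -2388
h(K) equals the number of primitive reduced positive-definite forms (a, b, c) = a*x^2 + b*x*y + c*y^2 with b^2 - 4ac = D,
where reduced means |b| <= a <= c, with b >= 0 whenever |b| = a or a = c, and primitive means gcd(a, b, c) = 1.
Reduced forces 3a^2 <= |D| = 2388, so 1 <= a <= 28; b must have the parity of D, and c = (b^2 - D)/(4a) must be an integer >= a.
Enumerate a = 1..28, b in [-a, a]:
  a=1: (1, 0, 597)  [1]
  a=2: (2, 2, 299)  [1]
  a=3: (3, 0, 199)  [1]
  a=4..5: none
  a=6: (6, 6, 101)  [1]
  a=7..12: none
  a=13: (13, -2, 46), (13, 2, 46)  [2]
  a=14..16: none
  a=17: (17, -14, 38), (17, 14, 38)  [2]
  a=18: none
  a=19: (19, -14, 34), (19, 14, 34)  [2]
  a=20..22: none
  a=23: (23, -2, 26), (23, 2, 26)  [2]
  a=24..28: none
Total reduced forms: 1 + 1 + 1 + 1 + 2 + 2 + 2 + 2 = 12
h = 12

12


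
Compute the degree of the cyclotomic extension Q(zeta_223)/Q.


The degree equals Euler's totient phi(223).
223 = 223
phi(223) = 222

222


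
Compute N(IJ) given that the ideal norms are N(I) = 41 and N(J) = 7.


N(IJ) = N(I) * N(J)
= 41 * 7
= 287

287


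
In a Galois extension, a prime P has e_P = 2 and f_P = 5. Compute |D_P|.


|D_P| = e * f
= 2 * 5
= 10

10


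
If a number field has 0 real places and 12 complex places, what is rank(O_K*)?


By Dirichlet's unit theorem:
rank = r1 + r2 - 1
= 0 + 12 - 1
= 11

11


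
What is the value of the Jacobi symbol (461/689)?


Compute (461/689) via quadratic reciprocity:
  reciprocity: (461/689) -> +(689/461)
  reduce: (228/461)
  pull out 2: (2/461) = -1  (since 461 mod 8 = 5)
  pull out 2: (2/461) = -1  (since 461 mod 8 = 5)
  reciprocity: (57/461) -> +(461/57)
  reduce: (5/57)
  reciprocity: (5/57) -> +(57/5)
  reduce: (2/5)
  pull out 2: (2/5) = -1  (since 5 mod 8 = 5)
  (1/5) = 1
Product of signs = -1

-1


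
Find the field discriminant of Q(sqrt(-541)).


For K = Q(sqrt(d)) with d squarefree: disc(K) = d if d = 1 mod 4, and disc(K) = 4d if d = 2 or 3 mod 4.
Here d = -541, and d mod 4 = 3.
d = 3 mod 4, not 1 (O_K = Z[sqrt(d)]), so disc(K) = 4d = 4 * (-541) = -2164

-2164


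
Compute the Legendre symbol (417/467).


p = 467 is prime, so compute (417/467) with the reciprocity algorithm (Jacobi-symbol steps: pull out 2s via (2/n), flip via reciprocity, reduce):
  reciprocity: (417/467) -> +(467/417)
  reduce: (50/417)
  pull out 2: (2/417) = +1  (since 417 mod 8 = 1)
  reciprocity: (25/417) -> +(417/25)
  reduce: (17/25)
  reciprocity: (17/25) -> +(25/17)
  reduce: (8/17)
  pull out 2: (2/17) = +1  (since 17 mod 8 = 1)
  pull out 2: (2/17) = +1  (since 17 mod 8 = 1)
  pull out 2: (2/17) = +1  (since 17 mod 8 = 1)
  (1/17) = 1
Product of signs = 1
(417/467) = 1

1


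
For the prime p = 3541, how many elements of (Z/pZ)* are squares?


For prime p, the number of non-zero quadratic residues is (p-1)/2.
= (3541-1)/2
= 1770

1770


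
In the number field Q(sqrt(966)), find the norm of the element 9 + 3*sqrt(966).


N(a + b*sqrt(d)) = a^2 - d*b^2
= (9)^2 - (966)*(3)^2
= 81 - 8694
= -8613

-8613


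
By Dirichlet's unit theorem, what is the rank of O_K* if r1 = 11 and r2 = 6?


By Dirichlet's unit theorem:
rank = r1 + r2 - 1
= 11 + 6 - 1
= 16

16


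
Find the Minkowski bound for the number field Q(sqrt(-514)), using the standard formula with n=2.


d = -514, d mod 4 = 2, so disc(K) = 4d = -2056; |disc(K)| = 2056
Imaginary quadratic field, so n = 2, s = r2 = 1, r1 = 0
M = (n!/n^n) * (4/pi)^s * sqrt(|disc(K)|) = (2!/2^2) * (4/pi)^1 * sqrt(2056)
= 0.5 * 1.273240 * 45.343136
= 28.8663

28.8663


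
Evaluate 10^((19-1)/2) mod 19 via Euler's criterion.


p = 19 is prime and the exponent is (p-1)/2 = 9, so by Euler's criterion 10^9 = (10/19) = +1 or -1 mod 19.
Compute by square-and-multiply:
  9 = 8 + 1 (binary 1001)
  Repeated squaring mod 19: 10^1 = 10, 10^2 = 5, 10^4 = 6, 10^8 = 17
  10^9 = 10^8 * 10^1 = 17 * 10 mod 19
    17 * 10 = 170 = 18 mod 19
  10^9 = 18 mod 19
Result 18 = p - 1 = -1 mod 19: 10 is a quadratic non-residue mod 19. As a residue in [0, p-1] the value is 18.
10^9 mod 19 = 18

18


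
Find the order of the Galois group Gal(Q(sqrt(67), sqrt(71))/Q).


The 2 square roots of distinct primes are multiplicatively independent over Q,
so [K:Q] = 2^2 and Gal(K/Q) is isomorphic to (Z/2Z)^2.
|Gal| = 2^2 = 4

4


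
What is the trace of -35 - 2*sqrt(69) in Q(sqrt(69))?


Tr(a + b*sqrt(d)) = (a + b*sqrt(d)) + (a - b*sqrt(d)) = 2a
= 2 * (-35)
= -70

-70


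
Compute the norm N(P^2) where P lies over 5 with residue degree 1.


N(P^a) = p^(a*f)
= 5^(2*1)
= 5^2
= 25

25


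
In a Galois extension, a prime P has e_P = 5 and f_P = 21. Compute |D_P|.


|D_P| = e * f
= 5 * 21
= 105

105


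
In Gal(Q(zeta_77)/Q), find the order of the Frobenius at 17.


The Frobenius at p in Gal(Q(zeta_n)/Q) = (Z/nZ)* is the class of p, so its order is ord_77(17), the smallest k >= 1 with 17^k = 1 mod 77.
n = 77 = 7 * 11, phi(77) = 60; the order divides phi(n).
Divisors of 60: 1, 2, 3, 4, 5, 6, 10, 12, 15, 20, 30, 60
Repeated squaring mod 77: 17^1 = 17, 17^2 = 58, 17^4 = 53, 17^8 = 37, 17^16 = 60, 17^32 = 58
Test divisors in increasing order:
  k=1: 17^1 = 17 mod 77
  k=2: 17^2 = 58 mod 77
  k=3: 17^3 = 58 * 17 = 62 mod 77
  k=4: 17^4 = 53 mod 77
  k=5: 17^5 = 53 * 17 = 54 mod 77
  k=6: 17^6 = 53 * 58 = 71 mod 77
  k=10: 17^10 = 37 * 58 = 67 mod 77
  k=12: 17^12 = 37 * 53 = 36 mod 77
  k=15: 17^15 = 37 * 53 * 58 * 17 = 76 mod 77
  k=20: 17^20 = 60 * 53 = 23 mod 77
  k=30: 17^30 = 60 * 37 * 53 * 58 = 1 mod 77  <- first divisor giving 1
Order = 30

30


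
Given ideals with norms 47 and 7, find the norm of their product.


N(IJ) = N(I) * N(J)
= 47 * 7
= 329

329


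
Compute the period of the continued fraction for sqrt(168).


Run the CF algorithm for sqrt(168).
a_0 = floor(sqrt(168)) = 12; set m_0=0, q_0=1.
Recurrence: m' = q*a - m,  q' = (d - m'^2)/q,  a' = floor((a_0 + m')/q').
  step 1: m=12, q=24, a=1
  step 2: m=12, q=1, a=24
a_2 = 2*a_0 = 24, so the period closes here.
sqrt(168) = [12; 1, 24]
Period length = 2

2


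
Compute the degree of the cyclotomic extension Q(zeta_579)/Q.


The degree equals Euler's totient phi(579).
579 = 3 * 193
phi(579) = 384

384


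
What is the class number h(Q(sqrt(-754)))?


K = Q(sqrt(-754)). d mod 4 = 2, so D = disc(K) = 4d = -3016
h(K) equals the number of primitive reduced positive-definite forms (a, b, c) = a*x^2 + b*x*y + c*y^2 with b^2 - 4ac = D,
where reduced means |b| <= a <= c, with b >= 0 whenever |b| = a or a = c, and primitive means gcd(a, b, c) = 1.
Reduced forces 3a^2 <= |D| = 3016, so 1 <= a <= 31; b must have the parity of D, and c = (b^2 - D)/(4a) must be an integer >= a.
Enumerate a = 1..31, b in [-a, a]:
  a=1: (1, 0, 754)  [1]
  a=2: (2, 0, 377)  [1]
  a=3..4: none
  a=5: (5, -2, 151), (5, 2, 151)  [2]
  a=6: none
  a=7: (7, -6, 109), (7, 6, 109)  [2]
  a=8..9: none
  a=10: (10, -8, 77), (10, 8, 77)  [2]
  a=11: (11, -8, 70), (11, 8, 70)  [2]
  a=12: none
  a=13: (13, 0, 58)  [1]
  a=14: (14, -8, 55), (14, 8, 55)  [2]
  a=15..18: none
  a=19: (19, -10, 41), (19, 10, 41)  [2]
  a=20..21: none
  a=22: (22, -8, 35), (22, 8, 35)  [2]
  a=23..24: none
  a=25: (25, -22, 35), (25, 22, 35)  [2]
  a=26: (26, 0, 29)  [1]
  a=27..31: none
Total reduced forms: 1 + 1 + 2 + 2 + 2 + 2 + 1 + 2 + 2 + 2 + 2 + 1 = 20
h = 20

20


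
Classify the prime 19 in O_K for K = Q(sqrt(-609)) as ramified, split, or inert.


K = Q(sqrt(-609)). Since d mod 4 = 3, disc(K) = -2436.
Check p | disc: -2436 mod 19 = 15.
p does not divide disc. Compute Legendre symbol (d/p):
18^((19-1)/2) mod 19 = -1
(d/p) = -1, so p is inert: (p) stays prime with e=1, f=2, g=1.
Therefore p is inert.

inert


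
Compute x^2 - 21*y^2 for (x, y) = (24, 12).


x^2 - d*y^2
= 24^2 - 21*12^2
= 576 - 3024
= -2448

-2448


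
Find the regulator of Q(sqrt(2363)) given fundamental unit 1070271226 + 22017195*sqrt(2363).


epsilon = 1070271226 + 22017195*sqrt(2363)
= 2.1405e+09
R = ln(2.1405e+09)
= 21.4843

21.4843


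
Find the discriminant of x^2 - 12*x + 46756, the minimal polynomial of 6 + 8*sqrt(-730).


The element 6 + 8*sqrt(-730) has minimal polynomial:
x^2 - 12*x + 46756
Discriminant = (-12)^2 - 4*(46756)
= 144 - 187024
= -186880

-186880


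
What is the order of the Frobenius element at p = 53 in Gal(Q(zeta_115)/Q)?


The Frobenius at p in Gal(Q(zeta_n)/Q) = (Z/nZ)* is the class of p, so its order is ord_115(53), the smallest k >= 1 with 53^k = 1 mod 115.
n = 115 = 5 * 23, phi(115) = 88; the order divides phi(n).
Divisors of 88: 1, 2, 4, 8, 11, 22, 44, 88
Repeated squaring mod 115: 53^1 = 53, 53^2 = 49, 53^4 = 101, 53^8 = 81, 53^16 = 6, 53^32 = 36, 53^64 = 31
Test divisors in increasing order:
  k=1: 53^1 = 53 mod 115
  k=2: 53^2 = 49 mod 115
  k=4: 53^4 = 101 mod 115
  k=8: 53^8 = 81 mod 115
  k=11: 53^11 = 81 * 49 * 53 = 22 mod 115
  k=22: 53^22 = 6 * 101 * 49 = 24 mod 115
  k=44: 53^44 = 36 * 81 * 101 = 1 mod 115  <- first divisor giving 1
Order = 44

44


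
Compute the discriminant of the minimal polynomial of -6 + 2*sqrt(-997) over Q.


The element -6 + 2*sqrt(-997) has minimal polynomial:
x^2 + 12*x + 4024
Discriminant = (12)^2 - 4*(4024)
= 144 - 16096
= -15952

-15952


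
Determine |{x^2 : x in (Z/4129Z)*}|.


For prime p, the number of non-zero quadratic residues is (p-1)/2.
= (4129-1)/2
= 2064

2064


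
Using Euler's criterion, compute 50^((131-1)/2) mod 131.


p = 131 is prime and the exponent is (p-1)/2 = 65, so by Euler's criterion 50^65 = (50/131) = +1 or -1 mod 131.
Compute by square-and-multiply:
  65 = 64 + 1 (binary 1000001)
  Repeated squaring mod 131: 50^1 = 50, 50^2 = 11, 50^4 = 121, 50^8 = 100, 50^16 = 44, 50^32 = 102, 50^64 = 55
  50^65 = 50^64 * 50^1 = 55 * 50 mod 131
    55 * 50 = 2750 = 130 mod 131
  50^65 = 130 mod 131
Result 130 = p - 1 = -1 mod 131: 50 is a quadratic non-residue mod 131. As a residue in [0, p-1] the value is 130.
50^65 mod 131 = 130

130


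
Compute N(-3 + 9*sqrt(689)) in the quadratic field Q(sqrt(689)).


N(a + b*sqrt(d)) = a^2 - d*b^2
= (-3)^2 - (689)*(9)^2
= 9 - 55809
= -55800

-55800


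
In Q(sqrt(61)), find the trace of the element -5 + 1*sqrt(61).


Tr(a + b*sqrt(d)) = (a + b*sqrt(d)) + (a - b*sqrt(d)) = 2a
= 2 * (-5)
= -10

-10


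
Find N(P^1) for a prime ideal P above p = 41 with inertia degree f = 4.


N(P^a) = p^(a*f)
= 41^(1*4)
= 41^4
= 2825761

2825761


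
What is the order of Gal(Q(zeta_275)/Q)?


|Gal(Q(zeta_275)/Q)| = phi(275)
= 200

200


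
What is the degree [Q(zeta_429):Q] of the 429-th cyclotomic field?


The degree equals Euler's totient phi(429).
429 = 3 * 11 * 13
phi(429) = 240

240


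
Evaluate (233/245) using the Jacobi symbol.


Compute (233/245) via quadratic reciprocity:
  reciprocity: (233/245) -> +(245/233)
  reduce: (12/233)
  pull out 2: (2/233) = +1  (since 233 mod 8 = 1)
  pull out 2: (2/233) = +1  (since 233 mod 8 = 1)
  reciprocity: (3/233) -> +(233/3)
  reduce: (2/3)
  pull out 2: (2/3) = -1  (since 3 mod 8 = 3)
  (1/3) = 1
Product of signs = -1

-1


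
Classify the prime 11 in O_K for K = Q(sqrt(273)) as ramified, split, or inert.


K = Q(sqrt(273)). Since d mod 4 = 1, disc(K) = 273.
Check p | disc: 273 mod 11 = 9.
p does not divide disc. Compute Legendre symbol (d/p):
9^((11-1)/2) mod 11 = 1
(d/p) = 1, so p splits: (p) = P*P' with e=1, f=1, g=2.
Therefore p is split.

split


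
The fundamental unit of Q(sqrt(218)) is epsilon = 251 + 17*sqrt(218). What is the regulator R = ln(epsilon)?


epsilon = 251 + 17*sqrt(218)
= 502.0020
R = ln(502.0020)
= 6.2186

6.2186


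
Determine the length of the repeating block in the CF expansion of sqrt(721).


Run the CF algorithm for sqrt(721).
a_0 = floor(sqrt(721)) = 26; set m_0=0, q_0=1.
Recurrence: m' = q*a - m,  q' = (d - m'^2)/q,  a' = floor((a_0 + m')/q').
  step 1: m=26, q=45, a=1
  step 2: m=19, q=8, a=5
  step 3: m=21, q=35, a=1
  step 4: m=14, q=15, a=2
  step 5: m=16, q=31, a=1
  step 6: m=15, q=16, a=2
  step 7: m=17, q=27, a=1
  step 8: m=10, q=23, a=1
  step 9: m=13, q=24, a=1
  step 10: m=11, q=25, a=1
  step 11: m=14, q=21, a=1
  step 12: m=7, q=32, a=1
  step 13: m=25, q=3, a=17
  step 14: m=26, q=15, a=3
  step 15: m=19, q=24, a=1
  step 16: m=5, q=29, a=1
  step 17: m=24, q=5, a=10
  step 18: m=26, q=9, a=5
  step 19: m=19, q=40, a=1
  step 20: m=21, q=7, a=6
  step 21: m=21, q=40, a=1
  step 22: m=19, q=9, a=5
  step 23: m=26, q=5, a=10
  step 24: m=24, q=29, a=1
  step 25: m=5, q=24, a=1
  step 26: m=19, q=15, a=3
  step 27: m=26, q=3, a=17
  step 28: m=25, q=32, a=1
  step 29: m=7, q=21, a=1
  step 30: m=14, q=25, a=1
  step 31: m=11, q=24, a=1
  step 32: m=13, q=23, a=1
  step 33: m=10, q=27, a=1
  step 34: m=17, q=16, a=2
  step 35: m=15, q=31, a=1
  step 36: m=16, q=15, a=2
  step 37: m=14, q=35, a=1
  step 38: m=21, q=8, a=5
  step 39: m=19, q=45, a=1
  step 40: m=26, q=1, a=52
a_40 = 2*a_0 = 52, so the period closes here.
sqrt(721) = [26; 1, 5, 1, 2, 1, 2, 1, 1, 1, 1, 1, 1, 17, 3, 1, 1, 10, 5, 1, 6, 1, 5, 10, 1, 1, 3, 17, 1, 1, 1, 1, 1, 1, 2, 1, 2, 1, 5, 1, 52]
Period length = 40

40


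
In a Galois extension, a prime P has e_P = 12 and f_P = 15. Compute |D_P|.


|D_P| = e * f
= 12 * 15
= 180

180


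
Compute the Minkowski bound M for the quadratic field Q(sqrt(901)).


d = 901, d mod 4 = 1, so disc(K) = d = 901; |disc(K)| = 901
Real quadratic field, so n = 2, s = r2 = 0, r1 = 2
M = (n!/n^n) * (4/pi)^s * sqrt(|disc(K)|) = (2!/2^2) * (4/pi)^0 * sqrt(901)
= 0.5 * 1.000000 * 30.016662
= 15.0083

15.0083


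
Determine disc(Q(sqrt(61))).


For K = Q(sqrt(d)) with d squarefree: disc(K) = d if d = 1 mod 4, and disc(K) = 4d if d = 2 or 3 mod 4.
Here d = 61, and d mod 4 = 1.
d = 1 mod 4 (O_K = Z[(1+sqrt(d))/2]), so disc(K) = d = 61

61


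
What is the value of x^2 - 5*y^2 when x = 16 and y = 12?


x^2 - d*y^2
= 16^2 - 5*12^2
= 256 - 720
= -464

-464


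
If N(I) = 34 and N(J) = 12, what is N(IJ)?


N(IJ) = N(I) * N(J)
= 34 * 12
= 408

408


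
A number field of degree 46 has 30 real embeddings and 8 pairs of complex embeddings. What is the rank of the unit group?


By Dirichlet's unit theorem:
rank = r1 + r2 - 1
= 30 + 8 - 1
= 37

37


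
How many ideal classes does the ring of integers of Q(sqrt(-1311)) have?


K = Q(sqrt(-1311)). d mod 4 = 1, so D = disc(K) = d = -1311
h(K) equals the number of primitive reduced positive-definite forms (a, b, c) = a*x^2 + b*x*y + c*y^2 with b^2 - 4ac = D,
where reduced means |b| <= a <= c, with b >= 0 whenever |b| = a or a = c, and primitive means gcd(a, b, c) = 1.
Reduced forces 3a^2 <= |D| = 1311, so 1 <= a <= 20; b must have the parity of D, and c = (b^2 - D)/(4a) must be an integer >= a.
Enumerate a = 1..20, b in [-a, a]:
  a=1: (1, 1, 328)  [1]
  a=2: (2, -1, 164), (2, 1, 164)  [2]
  a=3: (3, 3, 110)  [1]
  a=4: (4, -1, 82), (4, 1, 82)  [2]
  a=5: (5, -3, 66), (5, 3, 66)  [2]
  a=6: (6, -3, 55), (6, 3, 55)  [2]
  a=7: none
  a=8: (8, -1, 41), (8, 1, 41)  [2]
  a=9: none
  a=10: (10, -7, 34), (10, -3, 33), (10, 3, 33), (10, 7, 34)  [4]
  a=11: (11, -3, 30), (11, 3, 30)  [2]
  a=12: (12, -9, 29), (12, 9, 29)  [2]
  a=13..14: none
  a=15: (15, -3, 22), (15, 3, 22)  [2]
  a=16: (16, -15, 24), (16, 15, 24)  [2]
  a=17: (17, -7, 20), (17, 7, 20)  [2]
  a=18: none
  a=19: (19, 19, 22)  [1]
  a=20: (20, 17, 20)  [1]
Total reduced forms: 1 + 2 + 1 + 2 + 2 + 2 + 2 + 4 + 2 + 2 + 2 + 2 + 2 + 1 + 1 = 28
h = 28

28


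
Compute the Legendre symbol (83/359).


p = 359 is prime, so compute (83/359) with the reciprocity algorithm (Jacobi-symbol steps: pull out 2s via (2/n), flip via reciprocity, reduce):
  reciprocity: (83/359) -> -(359/83)
  reduce: (27/83)
  reciprocity: (27/83) -> -(83/27)
  reduce: (2/27)
  pull out 2: (2/27) = -1  (since 27 mod 8 = 3)
  (1/27) = 1
Product of signs = -1
(83/359) = -1

-1


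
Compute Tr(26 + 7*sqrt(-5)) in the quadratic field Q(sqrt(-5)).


Tr(a + b*sqrt(d)) = (a + b*sqrt(d)) + (a - b*sqrt(d)) = 2a
= 2 * (26)
= 52

52


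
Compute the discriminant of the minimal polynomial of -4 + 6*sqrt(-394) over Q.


The element -4 + 6*sqrt(-394) has minimal polynomial:
x^2 + 8*x + 14200
Discriminant = (8)^2 - 4*(14200)
= 64 - 56800
= -56736

-56736


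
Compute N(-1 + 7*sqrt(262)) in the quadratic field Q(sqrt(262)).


N(a + b*sqrt(d)) = a^2 - d*b^2
= (-1)^2 - (262)*(7)^2
= 1 - 12838
= -12837

-12837


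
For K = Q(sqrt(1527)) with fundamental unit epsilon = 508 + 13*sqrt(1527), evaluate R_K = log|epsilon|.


epsilon = 508 + 13*sqrt(1527)
= 1015.9990
R = ln(1015.9990)
= 6.9236

6.9236


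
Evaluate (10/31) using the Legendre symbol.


p = 31 is prime, so compute (10/31) with the reciprocity algorithm (Jacobi-symbol steps: pull out 2s via (2/n), flip via reciprocity, reduce):
  pull out 2: (2/31) = +1  (since 31 mod 8 = 7)
  reciprocity: (5/31) -> +(31/5)
  reduce: (1/5)
  (1/5) = 1
Product of signs = 1
(10/31) = 1

1


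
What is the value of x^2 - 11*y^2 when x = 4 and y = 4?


x^2 - d*y^2
= 4^2 - 11*4^2
= 16 - 176
= -160

-160


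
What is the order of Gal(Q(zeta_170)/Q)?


|Gal(Q(zeta_170)/Q)| = phi(170)
= 64

64


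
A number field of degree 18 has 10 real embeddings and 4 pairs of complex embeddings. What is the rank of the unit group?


By Dirichlet's unit theorem:
rank = r1 + r2 - 1
= 10 + 4 - 1
= 13

13


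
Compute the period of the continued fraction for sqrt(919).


Run the CF algorithm for sqrt(919).
a_0 = floor(sqrt(919)) = 30; set m_0=0, q_0=1.
Recurrence: m' = q*a - m,  q' = (d - m'^2)/q,  a' = floor((a_0 + m')/q').
  step 1: m=30, q=19, a=3
  step 2: m=27, q=10, a=5
  step 3: m=23, q=39, a=1
  step 4: m=16, q=17, a=2
  step 5: m=18, q=35, a=1
  step 6: m=17, q=18, a=2
  step 7: m=19, q=31, a=1
  step 8: m=12, q=25, a=1
  step 9: m=13, q=30, a=1
  step 10: m=17, q=21, a=2
  step 11: m=25, q=14, a=3
  step 12: m=17, q=45, a=1
  step 13: m=28, q=3, a=19
  step 14: m=29, q=26, a=2
  step 15: m=23, q=15, a=3
  step 16: m=22, q=29, a=1
  step 17: m=7, q=30, a=1
  step 18: m=23, q=13, a=4
  step 19: m=29, q=6, a=9
  step 20: m=25, q=49, a=1
  step 21: m=24, q=7, a=7
  step 22: m=25, q=42, a=1
  step 23: m=17, q=15, a=3
  step 24: m=28, q=9, a=6
  step 25: m=26, q=27, a=2
  step 26: m=28, q=5, a=11
  step 27: m=27, q=38, a=1
  step 28: m=11, q=21, a=1
  step 29: m=10, q=39, a=1
  step 30: m=29, q=2, a=29
  step 31: m=29, q=39, a=1
  step 32: m=10, q=21, a=1
  step 33: m=11, q=38, a=1
  step 34: m=27, q=5, a=11
  step 35: m=28, q=27, a=2
  step 36: m=26, q=9, a=6
  step 37: m=28, q=15, a=3
  step 38: m=17, q=42, a=1
  step 39: m=25, q=7, a=7
  step 40: m=24, q=49, a=1
  step 41: m=25, q=6, a=9
  step 42: m=29, q=13, a=4
  step 43: m=23, q=30, a=1
  step 44: m=7, q=29, a=1
  step 45: m=22, q=15, a=3
  step 46: m=23, q=26, a=2
  step 47: m=29, q=3, a=19
  step 48: m=28, q=45, a=1
  step 49: m=17, q=14, a=3
  step 50: m=25, q=21, a=2
  step 51: m=17, q=30, a=1
  step 52: m=13, q=25, a=1
  step 53: m=12, q=31, a=1
  step 54: m=19, q=18, a=2
  step 55: m=17, q=35, a=1
  step 56: m=18, q=17, a=2
  step 57: m=16, q=39, a=1
  step 58: m=23, q=10, a=5
  step 59: m=27, q=19, a=3
  step 60: m=30, q=1, a=60
a_60 = 2*a_0 = 60, so the period closes here.
sqrt(919) = [30; 3, 5, 1, 2, 1, 2, 1, 1, 1, 2, 3, 1, 19, 2, 3, 1, 1, 4, 9, 1, 7, 1, 3, 6, 2, 11, 1, 1, 1, 29, 1, 1, 1, 11, 2, 6, 3, 1, 7, 1, 9, 4, 1, 1, 3, 2, 19, 1, 3, 2, 1, 1, 1, 2, 1, 2, 1, 5, 3, 60]
Period length = 60

60
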